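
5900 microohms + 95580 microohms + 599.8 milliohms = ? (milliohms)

701.28 milliohms

In milliohms:
  5900 microohms = 5900e-3 milliohms = 5.9
  95580 microohms = 95580e-3 milliohms = 95.58
  599.8 milliohms → 599.8
Sum: 5.9 + 95.58 + 599.8 = 701.28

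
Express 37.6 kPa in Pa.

kilo = 10³, (no prefix) = 10⁰; factor is 10³.
37.6 × 10³ = 37600

37600 Pa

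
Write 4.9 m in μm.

4900000 μm

(no prefix) = 10⁰, micro = 10⁻⁶; factor is 10⁶.
4.9 × 10⁶ = 4900000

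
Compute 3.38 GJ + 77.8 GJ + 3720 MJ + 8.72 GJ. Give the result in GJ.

93.62 GJ

In GJ:
  3.38 GJ → 3.38
  77.8 GJ → 77.8
  3720 MJ = 3720 × 10^-3 GJ = 3.72
  8.72 GJ → 8.72
Sum: 3.38 + 77.8 + 3.72 + 8.72 = 93.62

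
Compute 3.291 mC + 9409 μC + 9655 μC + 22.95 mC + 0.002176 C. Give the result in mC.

47.481 mC

In mC:
  3.291 mC → 3.291
  9409 μC = 9409 × 10^-3 mC = 9.409
  9655 μC = 9655 × 10^-3 mC = 9.655
  22.95 mC → 22.95
  0.002176 C = 0.002176 × 10^3 mC = 2.176
Sum: 3.291 + 9.409 + 9.655 + 22.95 + 2.176 = 47.481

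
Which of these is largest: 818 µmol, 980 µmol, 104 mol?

818 µmol = 0.000818 mol
980 µmol = 0.00098 mol
104 mol = 104 mol

104 mol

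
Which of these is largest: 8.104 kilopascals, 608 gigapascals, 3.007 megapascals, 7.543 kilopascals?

8.104 kilopascals = 8104 pascals
608 gigapascals = 608000000000 pascals
3.007 megapascals = 3007000 pascals
7.543 kilopascals = 7543 pascals

608 gigapascals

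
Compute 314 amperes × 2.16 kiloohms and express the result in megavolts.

314 × 2.16 × 10^3 = 678.24 × 10^3 V

0.67824 megavolts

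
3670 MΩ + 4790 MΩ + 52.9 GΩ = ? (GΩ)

In GΩ:
  3670 MΩ = 3670e-3 GΩ = 3.67
  4790 MΩ = 4790e-3 GΩ = 4.79
  52.9 GΩ → 52.9
Sum: 3.67 + 4.79 + 52.9 = 61.36

61.36 GΩ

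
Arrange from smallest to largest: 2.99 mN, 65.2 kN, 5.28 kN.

2.99 mN = 0.00299 N
65.2 kN = 65200 N
5.28 kN = 5280 N

2.99 mN < 5.28 kN < 65.2 kN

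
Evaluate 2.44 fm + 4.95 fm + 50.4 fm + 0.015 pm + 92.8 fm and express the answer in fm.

In fm:
  2.44 fm → 2.44
  4.95 fm → 4.95
  50.4 fm → 50.4
  0.015 pm = 0.015 × 10³ fm = 15
  92.8 fm → 92.8
Sum: 2.44 + 4.95 + 50.4 + 15 + 92.8 = 165.59

165.59 fm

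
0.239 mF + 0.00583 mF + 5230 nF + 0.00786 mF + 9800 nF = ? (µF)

267.72 µF

In µF:
  0.239 mF = 0.239 × 10³ µF = 239
  0.00583 mF = 0.00583 × 10³ µF = 5.83
  5230 nF = 5230 × 10⁻³ µF = 5.23
  0.00786 mF = 0.00786 × 10³ µF = 7.86
  9800 nF = 9800 × 10⁻³ µF = 9.8
Sum: 239 + 5.83 + 5.23 + 7.86 + 9.8 = 267.72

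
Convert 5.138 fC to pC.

0.005138 pC

femto = 10⁻¹⁵, pico = 10⁻¹²; factor is 10⁻³.
5.138 × 10⁻³ = 0.005138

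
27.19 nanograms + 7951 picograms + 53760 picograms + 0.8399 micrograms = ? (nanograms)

In nanograms:
  27.19 nanograms → 27.19
  7951 picograms = 7951 × 10^-3 nanograms = 7.951
  53760 picograms = 53760 × 10^-3 nanograms = 53.76
  0.8399 micrograms = 0.8399 × 10^3 nanograms = 839.9
Sum: 27.19 + 7.951 + 53.76 + 839.9 = 928.801

928.801 nanograms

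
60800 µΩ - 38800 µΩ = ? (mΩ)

In mΩ:
  60800 µΩ = 60800e-3 mΩ = 60.8
  38800 µΩ = 38800e-3 mΩ = 38.8
Difference: 60.8 - 38.8 = 22

22 mΩ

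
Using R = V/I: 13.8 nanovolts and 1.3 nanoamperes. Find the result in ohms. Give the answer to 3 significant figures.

10.6 ohms

(13.8 × 10⁻⁹) / (1.3 × 10⁻⁹) = 10.615 Ω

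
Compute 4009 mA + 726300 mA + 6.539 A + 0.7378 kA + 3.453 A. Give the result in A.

In A:
  4009 mA = 4009e-3 A = 4.009
  726300 mA = 726300e-3 A = 726.3
  6.539 A → 6.539
  0.7378 kA = 0.7378e3 A = 737.8
  3.453 A → 3.453
Sum: 4.009 + 726.3 + 6.539 + 737.8 + 3.453 = 1478.101

1478.101 A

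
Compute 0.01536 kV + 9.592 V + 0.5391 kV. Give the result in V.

564.052 V

In V:
  0.01536 kV = 0.01536 × 10^3 V = 15.36
  9.592 V → 9.592
  0.5391 kV = 0.5391 × 10^3 V = 539.1
Sum: 15.36 + 9.592 + 539.1 = 564.052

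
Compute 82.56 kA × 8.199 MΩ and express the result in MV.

676909.44 MV

82.56 × 10³ × 8.199 × 10⁶ = 676.90944 × 10⁹ V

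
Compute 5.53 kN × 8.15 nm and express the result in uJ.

45.0695 uJ

5.53 × 10^3 × 8.15 × 10^-9 = 45.0695 × 10^-6 J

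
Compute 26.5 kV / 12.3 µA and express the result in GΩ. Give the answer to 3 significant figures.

(26.5e3) / (12.3e-6) = 2.1545e9 Ω

2.15 GΩ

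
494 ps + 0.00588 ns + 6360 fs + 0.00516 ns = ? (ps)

In ps:
  494 ps → 494
  0.00588 ns = 0.00588 × 10³ ps = 5.88
  6360 fs = 6360 × 10⁻³ ps = 6.36
  0.00516 ns = 0.00516 × 10³ ps = 5.16
Sum: 494 + 5.88 + 6.36 + 5.16 = 511.4

511.4 ps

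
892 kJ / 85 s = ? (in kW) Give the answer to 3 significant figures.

10.5 kW

(892 × 10³) / (85) = 10.494 × 10³ W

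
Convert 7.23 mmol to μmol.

milli = 10^-3, micro = 10^-6; factor is 10^3.
7.23 × 10^3 = 7230

7230 μmol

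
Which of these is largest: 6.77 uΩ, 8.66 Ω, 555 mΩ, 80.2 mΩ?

8.66 Ω

6.77 uΩ = 0.00000677 Ω
8.66 Ω = 8.66 Ω
555 mΩ = 0.555 Ω
80.2 mΩ = 0.0802 Ω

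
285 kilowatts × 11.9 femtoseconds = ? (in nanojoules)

285e3 × 11.9e-15 = 3391.5e-12 J

3.3915 nanojoules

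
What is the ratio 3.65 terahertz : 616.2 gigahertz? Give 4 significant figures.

5.923

(3.65e12) / (616.2e9) = 0.0059234e3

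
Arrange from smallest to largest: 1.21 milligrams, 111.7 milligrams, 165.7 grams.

1.21 milligrams = 0.00121 grams
111.7 milligrams = 0.1117 grams
165.7 grams = 165.7 grams

1.21 milligrams < 111.7 milligrams < 165.7 grams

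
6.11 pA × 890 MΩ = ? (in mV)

5.4379 mV

6.11 × 10^-12 × 890 × 10^6 = 5437.9 × 10^-6 V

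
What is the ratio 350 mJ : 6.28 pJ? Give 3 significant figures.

55700000000

(350 × 10^-3) / (6.28 × 10^-12) = 55.73 × 10^9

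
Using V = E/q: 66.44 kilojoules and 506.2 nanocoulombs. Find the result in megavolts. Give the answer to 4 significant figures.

131300 megavolts

(66.44 × 10^3) / (506.2 × 10^-9) = 0.131252 × 10^12 V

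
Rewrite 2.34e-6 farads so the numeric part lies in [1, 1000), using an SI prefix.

2.34 microfarads

= 2.34e-6 farads; 1e-6 is micro.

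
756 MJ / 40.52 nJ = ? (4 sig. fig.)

18660000000000000

(756e6) / (40.52e-9) = 18.657e15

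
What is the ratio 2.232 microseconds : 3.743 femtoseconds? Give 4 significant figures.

(2.232 × 10⁻⁶) / (3.743 × 10⁻¹⁵) = 0.59631 × 10⁹

596300000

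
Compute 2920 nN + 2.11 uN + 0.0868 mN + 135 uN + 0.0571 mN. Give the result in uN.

In uN:
  2920 nN = 2920 × 10^-3 uN = 2.92
  2.11 uN → 2.11
  0.0868 mN = 0.0868 × 10^3 uN = 86.8
  135 uN → 135
  0.0571 mN = 0.0571 × 10^3 uN = 57.1
Sum: 2.92 + 2.11 + 86.8 + 135 + 57.1 = 283.93

283.93 uN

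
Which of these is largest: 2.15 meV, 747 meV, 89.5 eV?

2.15 meV = 0.00215 eV
747 meV = 0.747 eV
89.5 eV = 89.5 eV

89.5 eV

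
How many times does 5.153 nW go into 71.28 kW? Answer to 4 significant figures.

13830000000000

(71.28e3) / (5.153e-9) = 13.833e12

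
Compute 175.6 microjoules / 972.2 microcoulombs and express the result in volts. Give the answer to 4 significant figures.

0.1806 volts

(175.6 × 10⁻⁶) / (972.2 × 10⁻⁶) = 0.180621 V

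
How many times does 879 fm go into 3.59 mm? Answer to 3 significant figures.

4080000000

(3.59 × 10⁻³) / (879 × 10⁻¹⁵) = 0.004084 × 10¹²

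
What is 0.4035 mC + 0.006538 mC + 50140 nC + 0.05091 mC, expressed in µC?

In µC:
  0.4035 mC = 0.4035e3 µC = 403.5
  0.006538 mC = 0.006538e3 µC = 6.538
  50140 nC = 50140e-3 µC = 50.14
  0.05091 mC = 0.05091e3 µC = 50.91
Sum: 403.5 + 6.538 + 50.14 + 50.91 = 511.088

511.088 µC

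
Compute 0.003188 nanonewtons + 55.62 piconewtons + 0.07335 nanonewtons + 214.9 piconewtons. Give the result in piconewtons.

In piconewtons:
  0.003188 nanonewtons = 0.003188 × 10^3 piconewtons = 3.188
  55.62 piconewtons → 55.62
  0.07335 nanonewtons = 0.07335 × 10^3 piconewtons = 73.35
  214.9 piconewtons → 214.9
Sum: 3.188 + 55.62 + 73.35 + 214.9 = 347.058

347.058 piconewtons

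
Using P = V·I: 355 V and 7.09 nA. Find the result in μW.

355 × 7.09e-9 = 2516.95e-9 W

2.51695 μW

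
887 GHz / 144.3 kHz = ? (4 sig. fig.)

6147000

(887 × 10⁹) / (144.3 × 10³) = 6.1469 × 10⁶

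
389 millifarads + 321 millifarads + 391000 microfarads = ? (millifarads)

In millifarads:
  389 millifarads → 389
  321 millifarads → 321
  391000 microfarads = 391000 × 10^-3 millifarads = 391
Sum: 389 + 321 + 391 = 1101

1101 millifarads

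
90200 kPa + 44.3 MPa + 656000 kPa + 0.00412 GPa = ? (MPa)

In MPa:
  90200 kPa = 90200 × 10⁻³ MPa = 90.2
  44.3 MPa → 44.3
  656000 kPa = 656000 × 10⁻³ MPa = 656
  0.00412 GPa = 0.00412 × 10³ MPa = 4.12
Sum: 90.2 + 44.3 + 656 + 4.12 = 794.62

794.62 MPa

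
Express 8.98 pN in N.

pico = 1e-12, (no prefix) = 1e0; factor is 1e-12.
8.98 × 1e-12 = 0.00000000000898

0.00000000000898 N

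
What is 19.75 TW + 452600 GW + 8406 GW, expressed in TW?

In TW:
  19.75 TW → 19.75
  452600 GW = 452600 × 10^-3 TW = 452.6
  8406 GW = 8406 × 10^-3 TW = 8.406
Sum: 19.75 + 452.6 + 8.406 = 480.756

480.756 TW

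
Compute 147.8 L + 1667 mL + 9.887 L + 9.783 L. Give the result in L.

In L:
  147.8 L → 147.8
  1667 mL = 1667e-3 L = 1.667
  9.887 L → 9.887
  9.783 L → 9.783
Sum: 147.8 + 1.667 + 9.887 + 9.783 = 169.137

169.137 L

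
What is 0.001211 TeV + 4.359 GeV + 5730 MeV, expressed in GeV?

In GeV:
  0.001211 TeV = 0.001211 × 10^3 GeV = 1.211
  4.359 GeV → 4.359
  5730 MeV = 5730 × 10^-3 GeV = 5.73
Sum: 1.211 + 4.359 + 5.73 = 11.3

11.3 GeV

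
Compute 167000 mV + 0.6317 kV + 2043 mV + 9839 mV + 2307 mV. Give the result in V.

812.889 V

In V:
  167000 mV = 167000e-3 V = 167
  0.6317 kV = 0.6317e3 V = 631.7
  2043 mV = 2043e-3 V = 2.043
  9839 mV = 9839e-3 V = 9.839
  2307 mV = 2307e-3 V = 2.307
Sum: 167 + 631.7 + 2.043 + 9.839 + 2.307 = 812.889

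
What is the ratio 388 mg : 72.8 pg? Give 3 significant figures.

(388 × 10⁻³) / (72.8 × 10⁻¹²) = 5.33 × 10⁹

5330000000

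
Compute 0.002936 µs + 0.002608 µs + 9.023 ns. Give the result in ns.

14.567 ns

In ns:
  0.002936 µs = 0.002936 × 10³ ns = 2.936
  0.002608 µs = 0.002608 × 10³ ns = 2.608
  9.023 ns → 9.023
Sum: 2.936 + 2.608 + 9.023 = 14.567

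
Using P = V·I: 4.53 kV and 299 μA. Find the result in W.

4.53e3 × 299e-6 = 1354.47e-3 W

1.35447 W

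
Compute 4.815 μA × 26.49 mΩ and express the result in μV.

0.12754935 μV

4.815 × 10⁻⁶ × 26.49 × 10⁻³ = 127.54935 × 10⁻⁹ V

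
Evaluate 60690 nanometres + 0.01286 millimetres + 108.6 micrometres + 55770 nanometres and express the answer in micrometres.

In micrometres:
  60690 nanometres = 60690e-3 micrometres = 60.69
  0.01286 millimetres = 0.01286e3 micrometres = 12.86
  108.6 micrometres → 108.6
  55770 nanometres = 55770e-3 micrometres = 55.77
Sum: 60.69 + 12.86 + 108.6 + 55.77 = 237.92

237.92 micrometres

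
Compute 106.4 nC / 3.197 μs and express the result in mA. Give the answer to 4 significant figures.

33.28 mA

(106.4 × 10⁻⁹) / (3.197 × 10⁻⁶) = 33.2812 × 10⁻³ A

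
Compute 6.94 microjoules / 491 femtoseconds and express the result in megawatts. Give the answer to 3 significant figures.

(6.94 × 10^-6) / (491 × 10^-15) = 0.014134 × 10^9 W

14.1 megawatts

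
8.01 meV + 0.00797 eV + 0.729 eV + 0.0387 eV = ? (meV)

783.68 meV

In meV:
  8.01 meV → 8.01
  0.00797 eV = 0.00797e3 meV = 7.97
  0.729 eV = 0.729e3 meV = 729
  0.0387 eV = 0.0387e3 meV = 38.7
Sum: 8.01 + 7.97 + 729 + 38.7 = 783.68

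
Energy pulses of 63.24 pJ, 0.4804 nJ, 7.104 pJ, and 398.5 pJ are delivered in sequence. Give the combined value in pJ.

949.244 pJ

In pJ:
  63.24 pJ → 63.24
  0.4804 nJ = 0.4804e3 pJ = 480.4
  7.104 pJ → 7.104
  398.5 pJ → 398.5
Sum: 63.24 + 480.4 + 7.104 + 398.5 = 949.244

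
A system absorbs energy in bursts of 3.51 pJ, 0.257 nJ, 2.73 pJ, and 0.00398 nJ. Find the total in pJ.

In pJ:
  3.51 pJ → 3.51
  0.257 nJ = 0.257 × 10³ pJ = 257
  2.73 pJ → 2.73
  0.00398 nJ = 0.00398 × 10³ pJ = 3.98
Sum: 3.51 + 257 + 2.73 + 3.98 = 267.22

267.22 pJ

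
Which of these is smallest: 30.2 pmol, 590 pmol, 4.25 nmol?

30.2 pmol = 0.0000000000302 mol
590 pmol = 0.00000000059 mol
4.25 nmol = 0.00000000425 mol

30.2 pmol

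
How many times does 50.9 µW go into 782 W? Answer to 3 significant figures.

(782) / (50.9 × 10⁻⁶) = 15.36 × 10⁶

15400000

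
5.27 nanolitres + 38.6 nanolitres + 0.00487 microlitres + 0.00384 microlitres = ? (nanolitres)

52.58 nanolitres

In nanolitres:
  5.27 nanolitres → 5.27
  38.6 nanolitres → 38.6
  0.00487 microlitres = 0.00487e3 nanolitres = 4.87
  0.00384 microlitres = 0.00384e3 nanolitres = 3.84
Sum: 5.27 + 38.6 + 4.87 + 3.84 = 52.58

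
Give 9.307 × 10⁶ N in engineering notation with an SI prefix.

= 9.307 × 10⁶ N; 10⁶ is mega.

9.307 MN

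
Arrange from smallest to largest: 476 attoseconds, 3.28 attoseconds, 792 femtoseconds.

476 attoseconds = 0.000000000000000476 seconds
3.28 attoseconds = 0.00000000000000000328 seconds
792 femtoseconds = 0.000000000000792 seconds

3.28 attoseconds < 476 attoseconds < 792 femtoseconds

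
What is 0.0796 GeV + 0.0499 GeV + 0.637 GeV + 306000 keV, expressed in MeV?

1072.5 MeV

In MeV:
  0.0796 GeV = 0.0796e3 MeV = 79.6
  0.0499 GeV = 0.0499e3 MeV = 49.9
  0.637 GeV = 0.637e3 MeV = 637
  306000 keV = 306000e-3 MeV = 306
Sum: 79.6 + 49.9 + 637 + 306 = 1072.5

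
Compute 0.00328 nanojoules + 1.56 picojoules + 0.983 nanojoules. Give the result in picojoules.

In picojoules:
  0.00328 nanojoules = 0.00328 × 10³ picojoules = 3.28
  1.56 picojoules → 1.56
  0.983 nanojoules = 0.983 × 10³ picojoules = 983
Sum: 3.28 + 1.56 + 983 = 987.84

987.84 picojoules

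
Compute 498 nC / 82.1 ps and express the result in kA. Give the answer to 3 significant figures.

(498e-9) / (82.1e-12) = 6.0658e3 A

6.07 kA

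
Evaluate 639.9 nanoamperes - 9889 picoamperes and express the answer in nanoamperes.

In nanoamperes:
  639.9 nanoamperes → 639.9
  9889 picoamperes = 9889 × 10⁻³ nanoamperes = 9.889
Difference: 639.9 - 9.889 = 630.011

630.011 nanoamperes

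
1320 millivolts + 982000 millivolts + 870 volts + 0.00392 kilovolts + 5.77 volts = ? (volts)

1863.01 volts

In volts:
  1320 millivolts = 1320e-3 volts = 1.32
  982000 millivolts = 982000e-3 volts = 982
  870 volts → 870
  0.00392 kilovolts = 0.00392e3 volts = 3.92
  5.77 volts → 5.77
Sum: 1.32 + 982 + 870 + 3.92 + 5.77 = 1863.01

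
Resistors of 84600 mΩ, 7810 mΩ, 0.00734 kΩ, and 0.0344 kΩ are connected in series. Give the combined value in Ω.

134.15 Ω

In Ω:
  84600 mΩ = 84600 × 10^-3 Ω = 84.6
  7810 mΩ = 7810 × 10^-3 Ω = 7.81
  0.00734 kΩ = 0.00734 × 10^3 Ω = 7.34
  0.0344 kΩ = 0.0344 × 10^3 Ω = 34.4
Sum: 84.6 + 7.81 + 7.34 + 34.4 = 134.15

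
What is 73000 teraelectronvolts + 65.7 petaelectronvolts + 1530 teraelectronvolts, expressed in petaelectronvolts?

In petaelectronvolts:
  73000 teraelectronvolts = 73000 × 10⁻³ petaelectronvolts = 73
  65.7 petaelectronvolts → 65.7
  1530 teraelectronvolts = 1530 × 10⁻³ petaelectronvolts = 1.53
Sum: 73 + 65.7 + 1.53 = 140.23

140.23 petaelectronvolts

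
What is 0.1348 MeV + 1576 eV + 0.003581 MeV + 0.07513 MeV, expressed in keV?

In keV:
  0.1348 MeV = 0.1348e3 keV = 134.8
  1576 eV = 1576e-3 keV = 1.576
  0.003581 MeV = 0.003581e3 keV = 3.581
  0.07513 MeV = 0.07513e3 keV = 75.13
Sum: 134.8 + 1.576 + 3.581 + 75.13 = 215.087

215.087 keV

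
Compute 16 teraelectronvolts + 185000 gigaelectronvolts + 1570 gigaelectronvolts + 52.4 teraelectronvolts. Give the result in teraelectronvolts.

In teraelectronvolts:
  16 teraelectronvolts → 16
  185000 gigaelectronvolts = 185000 × 10⁻³ teraelectronvolts = 185
  1570 gigaelectronvolts = 1570 × 10⁻³ teraelectronvolts = 1.57
  52.4 teraelectronvolts → 52.4
Sum: 16 + 185 + 1.57 + 52.4 = 254.97

254.97 teraelectronvolts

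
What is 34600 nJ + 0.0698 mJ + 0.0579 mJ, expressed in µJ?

162.3 µJ

In µJ:
  34600 nJ = 34600e-3 µJ = 34.6
  0.0698 mJ = 0.0698e3 µJ = 69.8
  0.0579 mJ = 0.0579e3 µJ = 57.9
Sum: 34.6 + 69.8 + 57.9 = 162.3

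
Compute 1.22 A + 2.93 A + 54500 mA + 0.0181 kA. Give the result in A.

76.75 A

In A:
  1.22 A → 1.22
  2.93 A → 2.93
  54500 mA = 54500e-3 A = 54.5
  0.0181 kA = 0.0181e3 A = 18.1
Sum: 1.22 + 2.93 + 54.5 + 18.1 = 76.75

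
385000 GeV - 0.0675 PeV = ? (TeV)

317.5 TeV

In TeV:
  385000 GeV = 385000 × 10⁻³ TeV = 385
  0.0675 PeV = 0.0675 × 10³ TeV = 67.5
Difference: 385 - 67.5 = 317.5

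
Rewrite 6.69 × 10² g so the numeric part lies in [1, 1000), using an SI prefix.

669 g

= 669 g; mantissa already in [1, 1000).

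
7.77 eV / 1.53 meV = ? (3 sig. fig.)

(7.77) / (1.53 × 10^-3) = 5.078 × 10^3

5080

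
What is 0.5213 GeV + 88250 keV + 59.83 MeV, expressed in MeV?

669.38 MeV

In MeV:
  0.5213 GeV = 0.5213 × 10³ MeV = 521.3
  88250 keV = 88250 × 10⁻³ MeV = 88.25
  59.83 MeV → 59.83
Sum: 521.3 + 88.25 + 59.83 = 669.38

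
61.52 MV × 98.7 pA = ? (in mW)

61.52 × 10⁶ × 98.7 × 10⁻¹² = 6072.024 × 10⁻⁶ W

6.072024 mW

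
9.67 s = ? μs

(no prefix) = 1e0, micro = 1e-6; factor is 1e6.
9.67 × 1e6 = 9670000

9670000 μs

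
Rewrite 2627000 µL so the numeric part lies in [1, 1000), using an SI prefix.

2.627 L

= 2.627 L; mantissa already in [1, 1000).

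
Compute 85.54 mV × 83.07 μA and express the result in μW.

7.1058078 μW

85.54e-3 × 83.07e-6 = 7105.8078e-9 W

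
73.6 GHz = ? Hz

73600000000 Hz

giga = 10^9, (no prefix) = 10^0; factor is 10^9.
73.6 × 10^9 = 73600000000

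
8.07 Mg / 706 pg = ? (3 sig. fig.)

(8.07e6) / (706e-12) = 0.01143e18

11400000000000000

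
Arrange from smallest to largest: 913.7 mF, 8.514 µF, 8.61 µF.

913.7 mF = 0.9137 F
8.514 µF = 0.000008514 F
8.61 µF = 0.00000861 F

8.514 µF < 8.61 µF < 913.7 mF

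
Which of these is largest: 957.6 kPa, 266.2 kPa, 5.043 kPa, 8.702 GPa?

957.6 kPa = 957600 Pa
266.2 kPa = 266200 Pa
5.043 kPa = 5043 Pa
8.702 GPa = 8702000000 Pa

8.702 GPa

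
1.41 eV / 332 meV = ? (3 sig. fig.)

4.25

(1.41) / (332 × 10^-3) = 0.004247 × 10^3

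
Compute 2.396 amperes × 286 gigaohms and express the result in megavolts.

685256 megavolts

2.396 × 286 × 10^9 = 685.256 × 10^9 V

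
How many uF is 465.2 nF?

nano = 10⁻⁹, micro = 10⁻⁶; factor is 10⁻³.
465.2 × 10⁻³ = 0.4652

0.4652 uF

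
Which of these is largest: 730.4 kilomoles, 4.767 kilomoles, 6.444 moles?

730.4 kilomoles = 730400 moles
4.767 kilomoles = 4767 moles
6.444 moles = 6.444 moles

730.4 kilomoles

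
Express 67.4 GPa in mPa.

giga = 10^9, milli = 10^-3; factor is 10^12.
67.4 × 10^12 = 67400000000000

67400000000000 mPa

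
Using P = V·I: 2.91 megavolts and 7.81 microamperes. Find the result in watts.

22.7271 watts

2.91e6 × 7.81e-6 = 22.7271 W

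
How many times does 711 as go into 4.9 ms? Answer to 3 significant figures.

(4.9 × 10⁻³) / (711 × 10⁻¹⁸) = 0.006892 × 10¹⁵

6890000000000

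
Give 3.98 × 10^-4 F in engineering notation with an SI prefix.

398 uF

= 398 × 10^-6 F; 10^-6 is micro.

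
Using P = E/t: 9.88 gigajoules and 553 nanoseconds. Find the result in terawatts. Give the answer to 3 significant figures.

17900 terawatts

(9.88 × 10⁹) / (553 × 10⁻⁹) = 0.017866 × 10¹⁸ W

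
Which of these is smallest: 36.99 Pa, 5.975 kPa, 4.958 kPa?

36.99 Pa

36.99 Pa = 36.99 Pa
5.975 kPa = 5975 Pa
4.958 kPa = 4958 Pa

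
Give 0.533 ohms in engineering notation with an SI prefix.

= 533 × 10^-3 ohms; 10^-3 is milli.

533 milliohms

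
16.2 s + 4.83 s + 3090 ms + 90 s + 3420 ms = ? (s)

117.54 s

In s:
  16.2 s → 16.2
  4.83 s → 4.83
  3090 ms = 3090 × 10^-3 s = 3.09
  90 s → 90
  3420 ms = 3420 × 10^-3 s = 3.42
Sum: 16.2 + 4.83 + 3.09 + 90 + 3.42 = 117.54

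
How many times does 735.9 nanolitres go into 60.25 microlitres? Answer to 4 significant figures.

81.87

(60.25 × 10^-6) / (735.9 × 10^-9) = 0.081873 × 10^3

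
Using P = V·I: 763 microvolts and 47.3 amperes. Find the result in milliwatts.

763 × 10^-6 × 47.3 = 36089.9 × 10^-6 W

36.0899 milliwatts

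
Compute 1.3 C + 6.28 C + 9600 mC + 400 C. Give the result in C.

In C:
  1.3 C → 1.3
  6.28 C → 6.28
  9600 mC = 9600e-3 C = 9.6
  400 C → 400
Sum: 1.3 + 6.28 + 9.6 + 400 = 417.18

417.18 C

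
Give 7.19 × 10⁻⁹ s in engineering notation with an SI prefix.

= 7.19 × 10⁻⁹ s; 10⁻⁹ is nano.

7.19 ns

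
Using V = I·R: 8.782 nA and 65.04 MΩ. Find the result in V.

0.57118128 V

8.782 × 10⁻⁹ × 65.04 × 10⁶ = 571.18128 × 10⁻³ V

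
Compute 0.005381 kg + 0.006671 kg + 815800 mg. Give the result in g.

In g:
  0.005381 kg = 0.005381e3 g = 5.381
  0.006671 kg = 0.006671e3 g = 6.671
  815800 mg = 815800e-3 g = 815.8
Sum: 5.381 + 6.671 + 815.8 = 827.852

827.852 g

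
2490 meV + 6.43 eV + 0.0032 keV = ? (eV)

In eV:
  2490 meV = 2490e-3 eV = 2.49
  6.43 eV → 6.43
  0.0032 keV = 0.0032e3 eV = 3.2
Sum: 2.49 + 6.43 + 3.2 = 12.12

12.12 eV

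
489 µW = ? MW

0.000000000489 MW

micro = 10⁻⁶, mega = 10⁶; factor is 10⁻¹².
489 × 10⁻¹² = 0.000000000489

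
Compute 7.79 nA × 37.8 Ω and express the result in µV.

0.294462 µV

7.79 × 10⁻⁹ × 37.8 = 294.462 × 10⁻⁹ V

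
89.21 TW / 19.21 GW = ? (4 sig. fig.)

4644

(89.21 × 10¹²) / (19.21 × 10⁹) = 4.6439 × 10³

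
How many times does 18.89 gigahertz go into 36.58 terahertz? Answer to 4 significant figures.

(36.58e12) / (18.89e9) = 1.9365e3

1936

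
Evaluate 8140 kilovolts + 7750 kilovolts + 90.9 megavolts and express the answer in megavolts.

106.79 megavolts

In megavolts:
  8140 kilovolts = 8140 × 10⁻³ megavolts = 8.14
  7750 kilovolts = 7750 × 10⁻³ megavolts = 7.75
  90.9 megavolts → 90.9
Sum: 8.14 + 7.75 + 90.9 = 106.79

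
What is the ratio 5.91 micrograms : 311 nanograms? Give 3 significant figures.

(5.91 × 10⁻⁶) / (311 × 10⁻⁹) = 0.019 × 10³

19.0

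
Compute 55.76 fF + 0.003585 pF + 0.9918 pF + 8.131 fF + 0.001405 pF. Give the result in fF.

In fF:
  55.76 fF → 55.76
  0.003585 pF = 0.003585e3 fF = 3.585
  0.9918 pF = 0.9918e3 fF = 991.8
  8.131 fF → 8.131
  0.001405 pF = 0.001405e3 fF = 1.405
Sum: 55.76 + 3.585 + 991.8 + 8.131 + 1.405 = 1060.681

1060.681 fF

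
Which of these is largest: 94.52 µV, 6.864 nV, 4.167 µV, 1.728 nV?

94.52 µV = 0.00009452 V
6.864 nV = 0.000000006864 V
4.167 µV = 0.000004167 V
1.728 nV = 0.000000001728 V

94.52 µV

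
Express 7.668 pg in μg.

pico = 1e-12, micro = 1e-6; factor is 1e-6.
7.668 × 1e-6 = 0.000007668

0.000007668 μg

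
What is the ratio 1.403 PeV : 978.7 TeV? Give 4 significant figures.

(1.403e15) / (978.7e12) = 0.0014335e3

1.434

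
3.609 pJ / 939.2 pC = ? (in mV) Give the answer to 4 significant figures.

3.843 mV

(3.609 × 10⁻¹²) / (939.2 × 10⁻¹²) = 0.00384263 V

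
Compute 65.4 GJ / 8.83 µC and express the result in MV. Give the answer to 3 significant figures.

(65.4e9) / (8.83e-6) = 7.4066e15 V

7410000000 MV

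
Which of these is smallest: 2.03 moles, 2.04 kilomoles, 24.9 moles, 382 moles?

2.03 moles

2.03 moles = 2.03 moles
2.04 kilomoles = 2040 moles
24.9 moles = 24.9 moles
382 moles = 382 moles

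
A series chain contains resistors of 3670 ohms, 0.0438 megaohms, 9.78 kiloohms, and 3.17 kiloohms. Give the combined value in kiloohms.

60.42 kiloohms

In kiloohms:
  3670 ohms = 3670 × 10^-3 kiloohms = 3.67
  0.0438 megaohms = 0.0438 × 10^3 kiloohms = 43.8
  9.78 kiloohms → 9.78
  3.17 kiloohms → 3.17
Sum: 3.67 + 43.8 + 9.78 + 3.17 = 60.42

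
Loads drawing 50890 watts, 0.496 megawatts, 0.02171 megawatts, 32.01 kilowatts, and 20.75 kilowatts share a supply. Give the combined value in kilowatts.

In kilowatts:
  50890 watts = 50890e-3 kilowatts = 50.89
  0.496 megawatts = 0.496e3 kilowatts = 496
  0.02171 megawatts = 0.02171e3 kilowatts = 21.71
  32.01 kilowatts → 32.01
  20.75 kilowatts → 20.75
Sum: 50.89 + 496 + 21.71 + 32.01 + 20.75 = 621.36

621.36 kilowatts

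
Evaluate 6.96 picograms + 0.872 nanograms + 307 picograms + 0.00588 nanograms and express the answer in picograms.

1191.84 picograms

In picograms:
  6.96 picograms → 6.96
  0.872 nanograms = 0.872 × 10^3 picograms = 872
  307 picograms → 307
  0.00588 nanograms = 0.00588 × 10^3 picograms = 5.88
Sum: 6.96 + 872 + 307 + 5.88 = 1191.84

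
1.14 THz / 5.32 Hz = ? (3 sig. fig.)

(1.14e12) / (5.32) = 0.2143e12

214000000000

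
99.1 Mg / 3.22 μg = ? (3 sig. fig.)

30800000000000

(99.1 × 10^6) / (3.22 × 10^-6) = 30.78 × 10^12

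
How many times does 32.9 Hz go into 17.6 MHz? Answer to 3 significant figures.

(17.6e6) / (32.9) = 0.535e6

535000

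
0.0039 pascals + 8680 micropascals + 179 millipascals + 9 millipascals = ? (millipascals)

200.58 millipascals

In millipascals:
  0.0039 pascals = 0.0039 × 10³ millipascals = 3.9
  8680 micropascals = 8680 × 10⁻³ millipascals = 8.68
  179 millipascals → 179
  9 millipascals → 9
Sum: 3.9 + 8.68 + 179 + 9 = 200.58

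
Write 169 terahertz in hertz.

tera = 10^12, (no prefix) = 10^0; factor is 10^12.
169 × 10^12 = 169000000000000

169000000000000 hertz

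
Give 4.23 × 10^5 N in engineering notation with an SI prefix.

423 kN

= 423 × 10^3 N; 10^3 is kilo.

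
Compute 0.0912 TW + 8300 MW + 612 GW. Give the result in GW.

711.5 GW

In GW:
  0.0912 TW = 0.0912 × 10^3 GW = 91.2
  8300 MW = 8300 × 10^-3 GW = 8.3
  612 GW → 612
Sum: 91.2 + 8.3 + 612 = 711.5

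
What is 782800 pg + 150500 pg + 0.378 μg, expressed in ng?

In ng:
  782800 pg = 782800e-3 ng = 782.8
  150500 pg = 150500e-3 ng = 150.5
  0.378 μg = 0.378e3 ng = 378
Sum: 782.8 + 150.5 + 378 = 1311.3

1311.3 ng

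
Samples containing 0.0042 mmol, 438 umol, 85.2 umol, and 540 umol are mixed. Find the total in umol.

1067.4 umol

In umol:
  0.0042 mmol = 0.0042 × 10³ umol = 4.2
  438 umol → 438
  85.2 umol → 85.2
  540 umol → 540
Sum: 4.2 + 438 + 85.2 + 540 = 1067.4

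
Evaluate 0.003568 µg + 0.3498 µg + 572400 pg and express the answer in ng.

925.768 ng

In ng:
  0.003568 µg = 0.003568e3 ng = 3.568
  0.3498 µg = 0.3498e3 ng = 349.8
  572400 pg = 572400e-3 ng = 572.4
Sum: 3.568 + 349.8 + 572.4 = 925.768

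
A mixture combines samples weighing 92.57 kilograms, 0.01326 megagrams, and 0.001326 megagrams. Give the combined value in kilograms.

In kilograms:
  92.57 kilograms → 92.57
  0.01326 megagrams = 0.01326 × 10³ kilograms = 13.26
  0.001326 megagrams = 0.001326 × 10³ kilograms = 1.326
Sum: 92.57 + 13.26 + 1.326 = 107.156

107.156 kilograms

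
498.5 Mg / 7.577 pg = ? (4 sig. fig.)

65790000000000000000

(498.5 × 10⁶) / (7.577 × 10⁻¹²) = 65.791 × 10¹⁸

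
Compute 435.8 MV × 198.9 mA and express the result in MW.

86.68062 MW

435.8 × 10^6 × 198.9 × 10^-3 = 86680.62 × 10^3 W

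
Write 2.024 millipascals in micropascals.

milli = 10^-3, micro = 10^-6; factor is 10^3.
2.024 × 10^3 = 2024

2024 micropascals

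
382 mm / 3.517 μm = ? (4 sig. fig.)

108600

(382 × 10⁻³) / (3.517 × 10⁻⁶) = 108.62 × 10³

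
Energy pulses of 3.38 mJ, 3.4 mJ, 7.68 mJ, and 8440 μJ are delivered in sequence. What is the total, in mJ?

22.9 mJ

In mJ:
  3.38 mJ → 3.38
  3.4 mJ → 3.4
  7.68 mJ → 7.68
  8440 μJ = 8440 × 10^-3 mJ = 8.44
Sum: 3.38 + 3.4 + 7.68 + 8.44 = 22.9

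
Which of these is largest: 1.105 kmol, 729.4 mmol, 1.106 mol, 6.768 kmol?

1.105 kmol = 1105 mol
729.4 mmol = 0.7294 mol
1.106 mol = 1.106 mol
6.768 kmol = 6768 mol

6.768 kmol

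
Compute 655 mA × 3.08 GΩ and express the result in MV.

655e-3 × 3.08e9 = 2017.4e6 V

2017.4 MV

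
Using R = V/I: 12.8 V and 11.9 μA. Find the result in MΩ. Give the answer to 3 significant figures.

1.08 MΩ

(12.8) / (11.9 × 10⁻⁶) = 1.0756 × 10⁶ Ω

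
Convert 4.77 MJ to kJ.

4770 kJ

mega = 10^6, kilo = 10^3; factor is 10^3.
4.77 × 10^3 = 4770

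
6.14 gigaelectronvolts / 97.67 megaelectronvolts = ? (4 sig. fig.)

(6.14e9) / (97.67e6) = 0.062865e3

62.86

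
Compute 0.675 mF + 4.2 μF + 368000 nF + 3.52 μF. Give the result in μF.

1050.72 μF

In μF:
  0.675 mF = 0.675e3 μF = 675
  4.2 μF → 4.2
  368000 nF = 368000e-3 μF = 368
  3.52 μF → 3.52
Sum: 675 + 4.2 + 368 + 3.52 = 1050.72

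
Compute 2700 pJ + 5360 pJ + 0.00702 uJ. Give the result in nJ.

15.08 nJ

In nJ:
  2700 pJ = 2700 × 10^-3 nJ = 2.7
  5360 pJ = 5360 × 10^-3 nJ = 5.36
  0.00702 uJ = 0.00702 × 10^3 nJ = 7.02
Sum: 2.7 + 5.36 + 7.02 = 15.08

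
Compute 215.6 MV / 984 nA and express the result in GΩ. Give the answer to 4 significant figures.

(215.6 × 10^6) / (984 × 10^-9) = 0.219106 × 10^15 Ω

219100 GΩ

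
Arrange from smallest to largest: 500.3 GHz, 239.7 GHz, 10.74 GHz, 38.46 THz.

500.3 GHz = 500300000000 Hz
239.7 GHz = 239700000000 Hz
10.74 GHz = 10740000000 Hz
38.46 THz = 38460000000000 Hz

10.74 GHz < 239.7 GHz < 500.3 GHz < 38.46 THz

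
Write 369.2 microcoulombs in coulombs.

micro = 10⁻⁶, (no prefix) = 10⁰; factor is 10⁻⁶.
369.2 × 10⁻⁶ = 0.0003692

0.0003692 coulombs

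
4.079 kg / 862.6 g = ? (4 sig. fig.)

(4.079e3) / (862.6) = 0.0047287e3

4.729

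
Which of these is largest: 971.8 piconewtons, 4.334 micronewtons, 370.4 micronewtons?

971.8 piconewtons = 0.0000000009718 newtons
4.334 micronewtons = 0.000004334 newtons
370.4 micronewtons = 0.0003704 newtons

370.4 micronewtons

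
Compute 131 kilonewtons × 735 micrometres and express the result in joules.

96.285 joules

131e3 × 735e-6 = 96285e-3 J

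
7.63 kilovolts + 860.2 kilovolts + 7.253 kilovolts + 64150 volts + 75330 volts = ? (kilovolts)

1014.563 kilovolts

In kilovolts:
  7.63 kilovolts → 7.63
  860.2 kilovolts → 860.2
  7.253 kilovolts → 7.253
  64150 volts = 64150 × 10^-3 kilovolts = 64.15
  75330 volts = 75330 × 10^-3 kilovolts = 75.33
Sum: 7.63 + 860.2 + 7.253 + 64.15 + 75.33 = 1014.563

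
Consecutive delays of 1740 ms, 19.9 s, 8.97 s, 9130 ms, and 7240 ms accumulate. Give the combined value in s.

46.98 s

In s:
  1740 ms = 1740 × 10⁻³ s = 1.74
  19.9 s → 19.9
  8.97 s → 8.97
  9130 ms = 9130 × 10⁻³ s = 9.13
  7240 ms = 7240 × 10⁻³ s = 7.24
Sum: 1.74 + 19.9 + 8.97 + 9.13 + 7.24 = 46.98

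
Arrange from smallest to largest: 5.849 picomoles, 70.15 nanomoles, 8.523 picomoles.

5.849 picomoles < 8.523 picomoles < 70.15 nanomoles

5.849 picomoles = 0.000000000005849 moles
70.15 nanomoles = 0.00000007015 moles
8.523 picomoles = 0.000000000008523 moles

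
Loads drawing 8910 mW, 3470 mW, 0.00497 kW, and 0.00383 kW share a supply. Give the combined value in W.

21.18 W

In W:
  8910 mW = 8910 × 10^-3 W = 8.91
  3470 mW = 3470 × 10^-3 W = 3.47
  0.00497 kW = 0.00497 × 10^3 W = 4.97
  0.00383 kW = 0.00383 × 10^3 W = 3.83
Sum: 8.91 + 3.47 + 4.97 + 3.83 = 21.18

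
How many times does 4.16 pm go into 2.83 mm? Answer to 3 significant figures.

(2.83 × 10^-3) / (4.16 × 10^-12) = 0.6803 × 10^9

680000000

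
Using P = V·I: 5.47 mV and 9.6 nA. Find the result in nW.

5.47 × 10⁻³ × 9.6 × 10⁻⁹ = 52.512 × 10⁻¹² W

0.052512 nW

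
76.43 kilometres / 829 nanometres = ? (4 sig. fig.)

92200000000

(76.43 × 10³) / (829 × 10⁻⁹) = 0.092195 × 10¹²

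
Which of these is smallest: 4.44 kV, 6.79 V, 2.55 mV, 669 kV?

2.55 mV

4.44 kV = 4440 V
6.79 V = 6.79 V
2.55 mV = 0.00255 V
669 kV = 669000 V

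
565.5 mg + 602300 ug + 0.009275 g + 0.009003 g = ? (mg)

1186.078 mg

In mg:
  565.5 mg → 565.5
  602300 ug = 602300e-3 mg = 602.3
  0.009275 g = 0.009275e3 mg = 9.275
  0.009003 g = 0.009003e3 mg = 9.003
Sum: 565.5 + 602.3 + 9.275 + 9.003 = 1186.078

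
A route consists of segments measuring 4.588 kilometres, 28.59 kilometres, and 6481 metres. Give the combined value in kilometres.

39.659 kilometres

In kilometres:
  4.588 kilometres → 4.588
  28.59 kilometres → 28.59
  6481 metres = 6481e-3 kilometres = 6.481
Sum: 4.588 + 28.59 + 6.481 = 39.659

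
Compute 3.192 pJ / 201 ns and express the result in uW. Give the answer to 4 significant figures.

(3.192e-12) / (201e-9) = 0.0158806e-3 W

15.88 uW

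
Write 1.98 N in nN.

(no prefix) = 10⁰, nano = 10⁻⁹; factor is 10⁹.
1.98 × 10⁹ = 1980000000

1980000000 nN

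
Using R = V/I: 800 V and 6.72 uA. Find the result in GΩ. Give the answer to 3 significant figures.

0.119 GΩ

(800) / (6.72e-6) = 119.05e6 Ω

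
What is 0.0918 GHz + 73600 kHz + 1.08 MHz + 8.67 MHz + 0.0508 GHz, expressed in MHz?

In MHz:
  0.0918 GHz = 0.0918 × 10³ MHz = 91.8
  73600 kHz = 73600 × 10⁻³ MHz = 73.6
  1.08 MHz → 1.08
  8.67 MHz → 8.67
  0.0508 GHz = 0.0508 × 10³ MHz = 50.8
Sum: 91.8 + 73.6 + 1.08 + 8.67 + 50.8 = 225.95

225.95 MHz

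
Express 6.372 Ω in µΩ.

6372000 µΩ

(no prefix) = 10⁰, micro = 10⁻⁶; factor is 10⁶.
6.372 × 10⁶ = 6372000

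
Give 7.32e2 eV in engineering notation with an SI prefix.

732 eV

= 732 eV; mantissa already in [1, 1000).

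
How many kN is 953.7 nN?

0.0000000009537 kN

nano = 10^-9, kilo = 10^3; factor is 10^-12.
953.7 × 10^-12 = 0.0000000009537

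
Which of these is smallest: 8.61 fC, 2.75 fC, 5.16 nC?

2.75 fC

8.61 fC = 0.00000000000000861 C
2.75 fC = 0.00000000000000275 C
5.16 nC = 0.00000000516 C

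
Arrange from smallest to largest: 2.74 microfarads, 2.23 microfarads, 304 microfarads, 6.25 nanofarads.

2.74 microfarads = 0.00000274 farads
2.23 microfarads = 0.00000223 farads
304 microfarads = 0.000304 farads
6.25 nanofarads = 0.00000000625 farads

6.25 nanofarads < 2.23 microfarads < 2.74 microfarads < 304 microfarads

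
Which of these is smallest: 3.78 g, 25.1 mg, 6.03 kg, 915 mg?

25.1 mg

3.78 g = 3.78 g
25.1 mg = 0.0251 g
6.03 kg = 6030 g
915 mg = 0.915 g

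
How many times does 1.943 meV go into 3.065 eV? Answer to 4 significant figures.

1577

(3.065) / (1.943e-3) = 1.5775e3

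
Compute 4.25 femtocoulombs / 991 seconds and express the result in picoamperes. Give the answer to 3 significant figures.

0.00000429 picoamperes

(4.25 × 10⁻¹⁵) / (991) = 0.0042886 × 10⁻¹⁵ A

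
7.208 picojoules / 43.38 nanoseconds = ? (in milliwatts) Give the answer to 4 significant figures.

0.1662 milliwatts

(7.208 × 10^-12) / (43.38 × 10^-9) = 0.16616 × 10^-3 W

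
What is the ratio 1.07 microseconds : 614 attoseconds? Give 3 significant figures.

(1.07 × 10^-6) / (614 × 10^-18) = 0.001743 × 10^12

1740000000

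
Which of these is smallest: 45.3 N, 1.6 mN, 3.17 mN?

45.3 N = 45.3 N
1.6 mN = 0.0016 N
3.17 mN = 0.00317 N

1.6 mN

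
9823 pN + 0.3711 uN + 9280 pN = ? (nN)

In nN:
  9823 pN = 9823e-3 nN = 9.823
  0.3711 uN = 0.3711e3 nN = 371.1
  9280 pN = 9280e-3 nN = 9.28
Sum: 9.823 + 371.1 + 9.28 = 390.203

390.203 nN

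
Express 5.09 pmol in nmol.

pico = 1e-12, nano = 1e-9; factor is 1e-3.
5.09 × 1e-3 = 0.00509

0.00509 nmol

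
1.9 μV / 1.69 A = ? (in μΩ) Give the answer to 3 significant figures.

(1.9 × 10⁻⁶) / (1.69) = 1.1243 × 10⁻⁶ Ω

1.12 μΩ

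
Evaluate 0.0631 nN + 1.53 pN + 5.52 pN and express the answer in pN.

70.15 pN

In pN:
  0.0631 nN = 0.0631 × 10^3 pN = 63.1
  1.53 pN → 1.53
  5.52 pN → 5.52
Sum: 63.1 + 1.53 + 5.52 = 70.15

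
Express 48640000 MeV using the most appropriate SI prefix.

48.64 TeV

= 48.64e12 eV; 1e12 is tera.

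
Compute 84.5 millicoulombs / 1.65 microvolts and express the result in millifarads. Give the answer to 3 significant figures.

(84.5 × 10^-3) / (1.65 × 10^-6) = 51.212 × 10^3 F

51200000 millifarads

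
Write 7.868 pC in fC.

pico = 10⁻¹², femto = 10⁻¹⁵; factor is 10³.
7.868 × 10³ = 7868

7868 fC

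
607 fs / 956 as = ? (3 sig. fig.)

(607e-15) / (956e-18) = 0.6349e3

635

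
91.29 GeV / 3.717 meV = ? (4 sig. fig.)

(91.29 × 10^9) / (3.717 × 10^-3) = 24.56 × 10^12

24560000000000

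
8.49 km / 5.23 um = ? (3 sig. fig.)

(8.49 × 10³) / (5.23 × 10⁻⁶) = 1.623 × 10⁹

1620000000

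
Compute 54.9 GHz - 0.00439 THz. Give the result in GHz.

50.51 GHz

In GHz:
  54.9 GHz → 54.9
  0.00439 THz = 0.00439 × 10^3 GHz = 4.39
Difference: 54.9 - 4.39 = 50.51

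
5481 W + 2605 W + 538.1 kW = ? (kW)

In kW:
  5481 W = 5481e-3 kW = 5.481
  2605 W = 2605e-3 kW = 2.605
  538.1 kW → 538.1
Sum: 5.481 + 2.605 + 538.1 = 546.186

546.186 kW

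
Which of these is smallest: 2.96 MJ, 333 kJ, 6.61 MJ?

333 kJ

2.96 MJ = 2960000 J
333 kJ = 333000 J
6.61 MJ = 6610000 J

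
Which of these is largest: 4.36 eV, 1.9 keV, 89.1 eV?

1.9 keV

4.36 eV = 4.36 eV
1.9 keV = 1900 eV
89.1 eV = 89.1 eV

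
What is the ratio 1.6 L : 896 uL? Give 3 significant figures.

(1.6) / (896e-6) = 0.001786e6

1790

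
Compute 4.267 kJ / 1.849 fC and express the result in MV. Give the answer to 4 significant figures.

(4.267 × 10^3) / (1.849 × 10^-15) = 2.30773 × 10^18 V

2308000000000 MV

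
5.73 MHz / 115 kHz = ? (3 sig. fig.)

49.8

(5.73e6) / (115e3) = 0.04983e3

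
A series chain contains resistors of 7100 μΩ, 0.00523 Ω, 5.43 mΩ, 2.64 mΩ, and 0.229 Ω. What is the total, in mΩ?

249.4 mΩ

In mΩ:
  7100 μΩ = 7100 × 10^-3 mΩ = 7.1
  0.00523 Ω = 0.00523 × 10^3 mΩ = 5.23
  5.43 mΩ → 5.43
  2.64 mΩ → 2.64
  0.229 Ω = 0.229 × 10^3 mΩ = 229
Sum: 7.1 + 5.23 + 5.43 + 2.64 + 229 = 249.4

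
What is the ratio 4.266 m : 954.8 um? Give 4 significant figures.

(4.266) / (954.8e-6) = 0.004468e6

4468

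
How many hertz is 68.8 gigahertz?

giga = 1e9, (no prefix) = 1e0; factor is 1e9.
68.8 × 1e9 = 68800000000

68800000000 hertz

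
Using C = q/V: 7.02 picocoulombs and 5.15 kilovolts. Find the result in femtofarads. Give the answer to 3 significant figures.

1.36 femtofarads

(7.02e-12) / (5.15e3) = 1.3631e-15 F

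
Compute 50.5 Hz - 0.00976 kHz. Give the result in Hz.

40.74 Hz

In Hz:
  50.5 Hz → 50.5
  0.00976 kHz = 0.00976 × 10³ Hz = 9.76
Difference: 50.5 - 9.76 = 40.74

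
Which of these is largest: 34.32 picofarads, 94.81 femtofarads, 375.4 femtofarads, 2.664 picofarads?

34.32 picofarads = 0.00000000003432 farads
94.81 femtofarads = 0.00000000000009481 farads
375.4 femtofarads = 0.0000000000003754 farads
2.664 picofarads = 0.000000000002664 farads

34.32 picofarads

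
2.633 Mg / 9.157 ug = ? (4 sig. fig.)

287500000000

(2.633e6) / (9.157e-6) = 0.28754e12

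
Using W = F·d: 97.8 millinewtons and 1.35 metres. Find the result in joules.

97.8 × 10⁻³ × 1.35 = 132.03 × 10⁻³ J

0.13203 joules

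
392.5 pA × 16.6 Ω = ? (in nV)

6.5155 nV

392.5 × 10⁻¹² × 16.6 = 6515.5 × 10⁻¹² V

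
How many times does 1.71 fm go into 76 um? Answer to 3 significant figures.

(76 × 10^-6) / (1.71 × 10^-15) = 44.44 × 10^9

44400000000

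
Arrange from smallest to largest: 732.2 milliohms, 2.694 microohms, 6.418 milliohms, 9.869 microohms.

2.694 microohms < 9.869 microohms < 6.418 milliohms < 732.2 milliohms

732.2 milliohms = 0.7322 ohms
2.694 microohms = 0.000002694 ohms
6.418 milliohms = 0.006418 ohms
9.869 microohms = 0.000009869 ohms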